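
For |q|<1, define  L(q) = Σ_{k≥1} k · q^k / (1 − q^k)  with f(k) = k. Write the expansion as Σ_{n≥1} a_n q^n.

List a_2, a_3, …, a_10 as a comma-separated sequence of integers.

[q^2] f(2)=2,f(1)=1 ⇒ 3
d|3:{3,1}  Σf=3+1=4
[q^4] f(1)=1,f(2)=2,f(4)=4 ⇒ 7
n=5: 1·5 5·1  f→[1+5]=6
q^6  k|6↦f(k): 6:6 3:3 2:2 1:1  a_6=12
n=7: 1·7 7·1  f→[1+7]=8
d|8:{8,4,2,1}  Σf=8+4+2+1=15
d|9:{1,3,9}  Σf=1+3+9=13
q^10  k|10↦f(k): 1:1 2:2 5:5 10:10  a_10=18

3, 4, 7, 6, 12, 8, 15, 13, 18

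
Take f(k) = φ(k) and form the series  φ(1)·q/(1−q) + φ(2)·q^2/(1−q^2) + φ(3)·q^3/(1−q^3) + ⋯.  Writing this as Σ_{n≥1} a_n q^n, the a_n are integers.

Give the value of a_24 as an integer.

q^24  k|24↦φ(k): 1:1 2:1 3:2 4:2 6:2 8:4 12:4 24:8  a_24=24

a_24 = 24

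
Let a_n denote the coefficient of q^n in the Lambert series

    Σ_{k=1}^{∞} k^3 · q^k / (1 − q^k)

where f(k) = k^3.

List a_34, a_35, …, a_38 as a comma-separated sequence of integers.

n=34: 34·1 17·2 2·17 1·34  f→[39304+4913+8+1]=44226
q^35  k|35↦f(k): 1:1 5:125 7:343 35:42875  a_35=43344
q^36  k|36↦f(k): 36:46656 18:5832 12:1728 9:729 6:216 4:64 3:27 2:8 1:1  a_36=55261
n=37: 37·1 1·37  f→[50653+1]=50654
d|38:{1,2,19,38}  Σf=1+8+6859+54872=61740

44226, 43344, 55261, 50654, 61740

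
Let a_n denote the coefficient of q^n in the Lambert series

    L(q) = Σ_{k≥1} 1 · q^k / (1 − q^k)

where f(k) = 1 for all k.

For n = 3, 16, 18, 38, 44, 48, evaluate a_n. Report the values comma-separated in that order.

2, 5, 6, 4, 6, 10

n=3: 3·1 1·3  f→[1+1]=2
[q^16] f(16)=1,f(8)=1,f(4)=1,f(2)=1,f(1)=1 ⇒ 5
d|18:{18,9,6,3,2,1}  Σf=1+1+1+1+1+1=6
[q^38] f(1)=1,f(2)=1,f(19)=1,f(38)=1 ⇒ 4
n=44: 1·44 2·22 4·11 11·4 22·2 44·1  f→[1+1+1+1+1+1]=6
n=48: 48·1 24·2 16·3 12·4 8·6 6·8 4·12 3·16 2·24 1·48  f→[1+1+1+1+1+1+1+1+1+1]=10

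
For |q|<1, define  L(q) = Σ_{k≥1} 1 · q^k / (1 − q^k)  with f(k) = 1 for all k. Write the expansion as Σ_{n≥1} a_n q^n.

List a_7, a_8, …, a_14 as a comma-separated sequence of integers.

2, 4, 3, 4, 2, 6, 2, 4

[q^7] f(1)=1,f(7)=1 ⇒ 2
n=8: 8·1 4·2 2·4 1·8  f→[1+1+1+1]=4
d|9:{9,3,1}  Σf=1+1+1=3
d|10:{1,2,5,10}  Σf=1+1+1+1=4
n=11: 11·1 1·11  f→[1+1]=2
n=12: 1·12 2·6 3·4 4·3 6·2 12·1  f→[1+1+1+1+1+1]=6
[q^13] f(13)=1,f(1)=1 ⇒ 2
d|14:{1,2,7,14}  Σf=1+1+1+1=4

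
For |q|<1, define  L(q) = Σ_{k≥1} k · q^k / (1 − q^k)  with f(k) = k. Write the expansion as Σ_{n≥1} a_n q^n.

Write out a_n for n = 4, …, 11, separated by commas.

7, 6, 12, 8, 15, 13, 18, 12

q^4  k|4↦f(k): 4:4 2:2 1:1  a_4=7
n=5: 5·1 1·5  f→[5+1]=6
q^6  k|6↦f(k): 1:1 2:2 3:3 6:6  a_6=12
n=7: 7·1 1·7  f→[7+1]=8
d|8:{1,2,4,8}  Σf=1+2+4+8=15
q^9  k|9↦f(k): 1:1 3:3 9:9  a_9=13
q^10  k|10↦f(k): 10:10 5:5 2:2 1:1  a_10=18
q^11  k|11↦f(k): 11:11 1:1  a_11=12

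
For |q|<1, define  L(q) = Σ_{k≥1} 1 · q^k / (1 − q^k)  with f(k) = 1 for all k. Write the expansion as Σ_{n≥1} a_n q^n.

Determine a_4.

a_4 = 3

q^4  k|4↦f(k): 4:1 2:1 1:1  a_4=3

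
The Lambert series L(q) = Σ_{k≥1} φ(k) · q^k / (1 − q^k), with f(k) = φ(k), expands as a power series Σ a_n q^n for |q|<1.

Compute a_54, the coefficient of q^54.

d|54:{1,2,3,6,9,18,27,54}  Σφ=1+1+2+2+6+6+18+18=54

a_54 = 54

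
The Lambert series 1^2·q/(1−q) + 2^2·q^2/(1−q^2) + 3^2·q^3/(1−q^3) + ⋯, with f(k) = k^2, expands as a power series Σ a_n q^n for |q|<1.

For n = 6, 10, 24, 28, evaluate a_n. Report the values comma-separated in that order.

n=6: 1·6 2·3 3·2 6·1  f→[1+4+9+36]=50
q^10  k|10↦f(k): 10:100 5:25 2:4 1:1  a_10=130
n=24: 1·24 2·12 3·8 4·6 6·4 8·3 12·2 24·1  f→[1+4+9+16+36+64+144+576]=850
d|28:{28,14,7,4,2,1}  Σf=784+196+49+16+4+1=1050

50, 130, 850, 1050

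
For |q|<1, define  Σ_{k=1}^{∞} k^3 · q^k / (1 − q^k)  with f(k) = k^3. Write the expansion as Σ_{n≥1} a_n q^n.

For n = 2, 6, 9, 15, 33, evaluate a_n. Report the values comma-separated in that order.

9, 252, 757, 3528, 37296

q^2  k|2↦f(k): 2:8 1:1  a_2=9
q^6  k|6↦f(k): 6:216 3:27 2:8 1:1  a_6=252
q^9  k|9↦f(k): 9:729 3:27 1:1  a_9=757
[q^15] f(1)=1,f(3)=27,f(5)=125,f(15)=3375 ⇒ 3528
q^33  k|33↦f(k): 33:35937 11:1331 3:27 1:1  a_33=37296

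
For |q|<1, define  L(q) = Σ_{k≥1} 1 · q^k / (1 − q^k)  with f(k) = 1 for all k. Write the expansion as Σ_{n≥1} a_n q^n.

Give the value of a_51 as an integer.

[q^51] f(51)=1,f(17)=1,f(3)=1,f(1)=1 ⇒ 4

a_51 = 4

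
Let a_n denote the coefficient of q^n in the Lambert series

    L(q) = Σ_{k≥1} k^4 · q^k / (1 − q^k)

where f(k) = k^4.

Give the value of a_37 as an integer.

a_37 = 1874162

n=37: 37·1 1·37  f→[1874161+1]=1874162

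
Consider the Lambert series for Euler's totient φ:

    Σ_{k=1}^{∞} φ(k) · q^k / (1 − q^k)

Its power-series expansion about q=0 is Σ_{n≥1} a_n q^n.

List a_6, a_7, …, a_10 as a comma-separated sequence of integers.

n=6: 1·6 2·3 3·2 6·1  φ→[1+1+2+2]=6
[q^7] φ(7)=6,φ(1)=1 ⇒ 7
n=8: 8·1 4·2 2·4 1·8  φ→[4+2+1+1]=8
n=9: 1·9 3·3 9·1  φ→[1+2+6]=9
q^10  k|10↦φ(k): 1:1 2:1 5:4 10:4  a_10=10

6, 7, 8, 9, 10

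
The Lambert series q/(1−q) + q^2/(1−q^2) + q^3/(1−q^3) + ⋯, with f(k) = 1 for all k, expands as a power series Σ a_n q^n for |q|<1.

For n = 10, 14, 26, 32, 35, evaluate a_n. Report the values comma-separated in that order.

4, 4, 4, 6, 4

q^10  k|10↦f(k): 1:1 2:1 5:1 10:1  a_10=4
q^14  k|14↦f(k): 14:1 7:1 2:1 1:1  a_14=4
d|26:{1,2,13,26}  Σf=1+1+1+1=4
[q^32] f(32)=1,f(16)=1,f(8)=1,f(4)=1,f(2)=1,f(1)=1 ⇒ 6
[q^35] f(1)=1,f(5)=1,f(7)=1,f(35)=1 ⇒ 4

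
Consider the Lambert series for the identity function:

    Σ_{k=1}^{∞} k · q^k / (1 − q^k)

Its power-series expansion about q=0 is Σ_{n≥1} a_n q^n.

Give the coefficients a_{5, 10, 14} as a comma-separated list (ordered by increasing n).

q^5  k|5↦f(k): 5:5 1:1  a_5=6
q^10  k|10↦f(k): 1:1 2:2 5:5 10:10  a_10=18
d|14:{14,7,2,1}  Σf=14+7+2+1=24

6, 18, 24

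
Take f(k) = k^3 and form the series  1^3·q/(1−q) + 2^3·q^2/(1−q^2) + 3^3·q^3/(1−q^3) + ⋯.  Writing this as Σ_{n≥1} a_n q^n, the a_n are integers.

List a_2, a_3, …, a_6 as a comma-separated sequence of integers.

q^2  k|2↦f(k): 1:1 2:8  a_2=9
n=3: 3·1 1·3  f→[27+1]=28
[q^4] f(4)=64,f(2)=8,f(1)=1 ⇒ 73
q^5  k|5↦f(k): 1:1 5:125  a_5=126
d|6:{1,2,3,6}  Σf=1+8+27+216=252

9, 28, 73, 126, 252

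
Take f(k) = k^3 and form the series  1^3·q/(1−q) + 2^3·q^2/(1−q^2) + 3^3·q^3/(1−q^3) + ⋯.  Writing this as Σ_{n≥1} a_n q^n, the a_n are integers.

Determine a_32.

a_32 = 37449

[q^32] f(32)=32768,f(16)=4096,f(8)=512,f(4)=64,f(2)=8,f(1)=1 ⇒ 37449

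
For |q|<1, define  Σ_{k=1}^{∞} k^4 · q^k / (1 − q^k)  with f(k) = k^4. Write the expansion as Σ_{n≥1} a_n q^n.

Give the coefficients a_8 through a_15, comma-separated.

4369, 6643, 10642, 14642, 22386, 28562, 40834, 51332

n=8: 1·8 2·4 4·2 8·1  f→[1+16+256+4096]=4369
n=9: 9·1 3·3 1·9  f→[6561+81+1]=6643
q^10  k|10↦f(k): 1:1 2:16 5:625 10:10000  a_10=10642
[q^11] f(1)=1,f(11)=14641 ⇒ 14642
q^12  k|12↦f(k): 12:20736 6:1296 4:256 3:81 2:16 1:1  a_12=22386
n=13: 1·13 13·1  f→[1+28561]=28562
n=14: 14·1 7·2 2·7 1·14  f→[38416+2401+16+1]=40834
d|15:{15,5,3,1}  Σf=50625+625+81+1=51332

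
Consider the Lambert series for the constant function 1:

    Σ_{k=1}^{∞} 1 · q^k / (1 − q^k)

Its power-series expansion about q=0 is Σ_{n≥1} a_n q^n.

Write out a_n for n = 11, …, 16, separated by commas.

n=11: 1·11 11·1  f→[1+1]=2
d|12:{1,2,3,4,6,12}  Σf=1+1+1+1+1+1=6
d|13:{1,13}  Σf=1+1=2
d|14:{14,7,2,1}  Σf=1+1+1+1=4
q^15  k|15↦f(k): 15:1 5:1 3:1 1:1  a_15=4
d|16:{16,8,4,2,1}  Σf=1+1+1+1+1=5

2, 6, 2, 4, 4, 5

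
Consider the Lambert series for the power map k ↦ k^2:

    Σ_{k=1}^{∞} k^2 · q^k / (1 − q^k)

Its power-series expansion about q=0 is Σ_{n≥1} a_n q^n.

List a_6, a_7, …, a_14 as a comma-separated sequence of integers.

50, 50, 85, 91, 130, 122, 210, 170, 250

d|6:{6,3,2,1}  Σf=36+9+4+1=50
d|7:{1,7}  Σf=1+49=50
d|8:{8,4,2,1}  Σf=64+16+4+1=85
n=9: 1·9 3·3 9·1  f→[1+9+81]=91
[q^10] f(1)=1,f(2)=4,f(5)=25,f(10)=100 ⇒ 130
d|11:{11,1}  Σf=121+1=122
q^12  k|12↦f(k): 12:144 6:36 4:16 3:9 2:4 1:1  a_12=210
q^13  k|13↦f(k): 13:169 1:1  a_13=170
q^14  k|14↦f(k): 1:1 2:4 7:49 14:196  a_14=250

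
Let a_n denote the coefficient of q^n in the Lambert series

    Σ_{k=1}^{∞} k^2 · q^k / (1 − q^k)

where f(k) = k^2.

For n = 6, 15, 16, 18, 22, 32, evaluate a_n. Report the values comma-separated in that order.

d|6:{6,3,2,1}  Σf=36+9+4+1=50
q^15  k|15↦f(k): 15:225 5:25 3:9 1:1  a_15=260
q^16  k|16↦f(k): 16:256 8:64 4:16 2:4 1:1  a_16=341
q^18  k|18↦f(k): 1:1 2:4 3:9 6:36 9:81 18:324  a_18=455
d|22:{1,2,11,22}  Σf=1+4+121+484=610
q^32  k|32↦f(k): 32:1024 16:256 8:64 4:16 2:4 1:1  a_32=1365

50, 260, 341, 455, 610, 1365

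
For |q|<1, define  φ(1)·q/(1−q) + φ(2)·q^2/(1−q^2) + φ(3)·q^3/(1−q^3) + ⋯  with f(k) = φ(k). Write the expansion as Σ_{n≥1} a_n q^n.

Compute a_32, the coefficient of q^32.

n=32: 1·32 2·16 4·8 8·4 16·2 32·1  φ→[1+1+2+4+8+16]=32

a_32 = 32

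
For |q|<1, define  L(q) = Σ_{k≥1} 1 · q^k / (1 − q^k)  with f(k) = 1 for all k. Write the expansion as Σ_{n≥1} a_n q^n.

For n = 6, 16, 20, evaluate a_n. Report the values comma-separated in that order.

4, 5, 6

n=6: 6·1 3·2 2·3 1·6  f→[1+1+1+1]=4
[q^16] f(16)=1,f(8)=1,f(4)=1,f(2)=1,f(1)=1 ⇒ 5
n=20: 20·1 10·2 5·4 4·5 2·10 1·20  f→[1+1+1+1+1+1]=6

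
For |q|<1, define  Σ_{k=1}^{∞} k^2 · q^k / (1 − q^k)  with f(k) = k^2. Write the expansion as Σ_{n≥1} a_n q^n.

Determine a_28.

n=28: 1·28 2·14 4·7 7·4 14·2 28·1  f→[1+4+16+49+196+784]=1050

a_28 = 1050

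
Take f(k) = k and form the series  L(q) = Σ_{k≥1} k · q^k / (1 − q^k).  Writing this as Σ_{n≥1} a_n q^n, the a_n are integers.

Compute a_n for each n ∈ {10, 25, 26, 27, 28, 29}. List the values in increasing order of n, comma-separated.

d|10:{10,5,2,1}  Σf=10+5+2+1=18
[q^25] f(25)=25,f(5)=5,f(1)=1 ⇒ 31
[q^26] f(26)=26,f(13)=13,f(2)=2,f(1)=1 ⇒ 42
q^27  k|27↦f(k): 27:27 9:9 3:3 1:1  a_27=40
d|28:{28,14,7,4,2,1}  Σf=28+14+7+4+2+1=56
n=29: 29·1 1·29  f→[29+1]=30

18, 31, 42, 40, 56, 30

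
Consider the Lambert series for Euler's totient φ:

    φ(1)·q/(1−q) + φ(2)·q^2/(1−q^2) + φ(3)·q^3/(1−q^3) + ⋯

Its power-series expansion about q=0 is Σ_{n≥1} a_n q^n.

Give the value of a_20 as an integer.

n=20: 1·20 2·10 4·5 5·4 10·2 20·1  φ→[1+1+2+4+4+8]=20

a_20 = 20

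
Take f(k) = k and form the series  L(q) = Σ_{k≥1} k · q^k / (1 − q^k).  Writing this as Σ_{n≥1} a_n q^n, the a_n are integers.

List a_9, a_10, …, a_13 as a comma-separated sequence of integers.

13, 18, 12, 28, 14

[q^9] f(1)=1,f(3)=3,f(9)=9 ⇒ 13
n=10: 10·1 5·2 2·5 1·10  f→[10+5+2+1]=18
d|11:{1,11}  Σf=1+11=12
n=12: 12·1 6·2 4·3 3·4 2·6 1·12  f→[12+6+4+3+2+1]=28
q^13  k|13↦f(k): 1:1 13:13  a_13=14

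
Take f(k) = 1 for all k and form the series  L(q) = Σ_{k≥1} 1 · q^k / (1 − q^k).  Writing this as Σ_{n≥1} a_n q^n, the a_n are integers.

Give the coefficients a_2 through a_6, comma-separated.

2, 2, 3, 2, 4

q^2  k|2↦f(k): 1:1 2:1  a_2=2
[q^3] f(3)=1,f(1)=1 ⇒ 2
n=4: 4·1 2·2 1·4  f→[1+1+1]=3
q^5  k|5↦f(k): 1:1 5:1  a_5=2
n=6: 1·6 2·3 3·2 6·1  f→[1+1+1+1]=4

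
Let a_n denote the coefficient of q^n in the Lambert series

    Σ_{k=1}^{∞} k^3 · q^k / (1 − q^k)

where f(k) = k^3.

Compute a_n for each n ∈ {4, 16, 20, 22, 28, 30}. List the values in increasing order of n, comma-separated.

q^4  k|4↦f(k): 1:1 2:8 4:64  a_4=73
n=16: 16·1 8·2 4·4 2·8 1·16  f→[4096+512+64+8+1]=4681
q^20  k|20↦f(k): 20:8000 10:1000 5:125 4:64 2:8 1:1  a_20=9198
n=22: 22·1 11·2 2·11 1·22  f→[10648+1331+8+1]=11988
d|28:{28,14,7,4,2,1}  Σf=21952+2744+343+64+8+1=25112
q^30  k|30↦f(k): 1:1 2:8 3:27 5:125 6:216 10:1000 15:3375 30:27000  a_30=31752

73, 4681, 9198, 11988, 25112, 31752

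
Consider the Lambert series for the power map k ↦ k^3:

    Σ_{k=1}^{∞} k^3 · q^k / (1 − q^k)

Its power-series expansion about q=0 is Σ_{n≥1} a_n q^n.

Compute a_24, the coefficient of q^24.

a_24 = 16380

n=24: 24·1 12·2 8·3 6·4 4·6 3·8 2·12 1·24  f→[13824+1728+512+216+64+27+8+1]=16380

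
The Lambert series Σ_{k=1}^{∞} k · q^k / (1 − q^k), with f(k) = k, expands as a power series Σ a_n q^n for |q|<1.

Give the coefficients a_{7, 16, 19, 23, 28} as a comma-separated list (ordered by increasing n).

8, 31, 20, 24, 56

d|7:{7,1}  Σf=7+1=8
n=16: 1·16 2·8 4·4 8·2 16·1  f→[1+2+4+8+16]=31
n=19: 19·1 1·19  f→[19+1]=20
d|23:{1,23}  Σf=1+23=24
n=28: 28·1 14·2 7·4 4·7 2·14 1·28  f→[28+14+7+4+2+1]=56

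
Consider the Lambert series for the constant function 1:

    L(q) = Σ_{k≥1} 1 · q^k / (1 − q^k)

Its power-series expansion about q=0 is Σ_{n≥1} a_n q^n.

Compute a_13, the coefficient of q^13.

a_13 = 2

d|13:{1,13}  Σf=1+1=2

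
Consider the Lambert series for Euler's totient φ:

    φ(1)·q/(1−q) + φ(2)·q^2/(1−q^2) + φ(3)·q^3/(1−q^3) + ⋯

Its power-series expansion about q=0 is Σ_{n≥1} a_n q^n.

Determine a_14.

n=14: 1·14 2·7 7·2 14·1  φ→[1+1+6+6]=14

a_14 = 14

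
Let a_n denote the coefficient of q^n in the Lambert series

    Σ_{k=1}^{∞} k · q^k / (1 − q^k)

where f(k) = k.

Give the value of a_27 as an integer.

[q^27] f(27)=27,f(9)=9,f(3)=3,f(1)=1 ⇒ 40

a_27 = 40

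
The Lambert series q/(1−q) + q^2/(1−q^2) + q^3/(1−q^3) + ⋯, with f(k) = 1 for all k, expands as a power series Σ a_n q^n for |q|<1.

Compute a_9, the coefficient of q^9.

a_9 = 3

q^9  k|9↦f(k): 9:1 3:1 1:1  a_9=3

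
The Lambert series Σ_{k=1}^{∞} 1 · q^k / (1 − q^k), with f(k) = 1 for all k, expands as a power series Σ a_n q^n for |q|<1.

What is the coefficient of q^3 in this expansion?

q^3  k|3↦f(k): 1:1 3:1  a_3=2

a_3 = 2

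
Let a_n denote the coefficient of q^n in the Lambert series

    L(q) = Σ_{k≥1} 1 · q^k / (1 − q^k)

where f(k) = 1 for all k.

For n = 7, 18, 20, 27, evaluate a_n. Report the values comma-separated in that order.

2, 6, 6, 4

d|7:{7,1}  Σf=1+1=2
q^18  k|18↦f(k): 18:1 9:1 6:1 3:1 2:1 1:1  a_18=6
d|20:{1,2,4,5,10,20}  Σf=1+1+1+1+1+1=6
[q^27] f(27)=1,f(9)=1,f(3)=1,f(1)=1 ⇒ 4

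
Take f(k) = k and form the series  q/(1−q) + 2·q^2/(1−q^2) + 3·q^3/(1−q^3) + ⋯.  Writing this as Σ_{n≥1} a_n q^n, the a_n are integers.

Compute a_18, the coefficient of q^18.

a_18 = 39

d|18:{18,9,6,3,2,1}  Σf=18+9+6+3+2+1=39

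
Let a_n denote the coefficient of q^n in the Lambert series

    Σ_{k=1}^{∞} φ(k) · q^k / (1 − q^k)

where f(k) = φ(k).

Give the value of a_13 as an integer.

d|13:{1,13}  Σφ=1+12=13

a_13 = 13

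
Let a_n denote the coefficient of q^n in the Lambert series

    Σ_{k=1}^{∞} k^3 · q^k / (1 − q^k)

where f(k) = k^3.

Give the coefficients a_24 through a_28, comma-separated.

16380, 15751, 19782, 20440, 25112

q^24  k|24↦f(k): 1:1 2:8 3:27 4:64 6:216 8:512 12:1728 24:13824  a_24=16380
n=25: 1·25 5·5 25·1  f→[1+125+15625]=15751
d|26:{1,2,13,26}  Σf=1+8+2197+17576=19782
q^27  k|27↦f(k): 27:19683 9:729 3:27 1:1  a_27=20440
[q^28] f(1)=1,f(2)=8,f(4)=64,f(7)=343,f(14)=2744,f(28)=21952 ⇒ 25112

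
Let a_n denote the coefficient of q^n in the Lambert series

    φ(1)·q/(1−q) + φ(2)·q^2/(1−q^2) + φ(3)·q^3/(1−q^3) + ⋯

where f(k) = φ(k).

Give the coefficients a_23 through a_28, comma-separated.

q^23  k|23↦φ(k): 1:1 23:22  a_23=23
q^24  k|24↦φ(k): 24:8 12:4 8:4 6:2 4:2 3:2 2:1 1:1  a_24=24
n=25: 25·1 5·5 1·25  φ→[20+4+1]=25
[q^26] φ(1)=1,φ(2)=1,φ(13)=12,φ(26)=12 ⇒ 26
[q^27] φ(1)=1,φ(3)=2,φ(9)=6,φ(27)=18 ⇒ 27
n=28: 1·28 2·14 4·7 7·4 14·2 28·1  φ→[1+1+2+6+6+12]=28

23, 24, 25, 26, 27, 28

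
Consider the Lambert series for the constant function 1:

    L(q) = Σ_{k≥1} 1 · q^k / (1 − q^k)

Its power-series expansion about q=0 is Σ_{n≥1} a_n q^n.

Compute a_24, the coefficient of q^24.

q^24  k|24↦f(k): 24:1 12:1 8:1 6:1 4:1 3:1 2:1 1:1  a_24=8

a_24 = 8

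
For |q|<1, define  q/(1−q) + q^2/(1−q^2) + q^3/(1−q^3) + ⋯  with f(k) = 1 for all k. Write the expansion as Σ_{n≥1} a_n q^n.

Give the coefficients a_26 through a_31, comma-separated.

4, 4, 6, 2, 8, 2

n=26: 1·26 2·13 13·2 26·1  f→[1+1+1+1]=4
[q^27] f(1)=1,f(3)=1,f(9)=1,f(27)=1 ⇒ 4
d|28:{1,2,4,7,14,28}  Σf=1+1+1+1+1+1=6
d|29:{1,29}  Σf=1+1=2
[q^30] f(30)=1,f(15)=1,f(10)=1,f(6)=1,f(5)=1,f(3)=1,f(2)=1,f(1)=1 ⇒ 8
[q^31] f(1)=1,f(31)=1 ⇒ 2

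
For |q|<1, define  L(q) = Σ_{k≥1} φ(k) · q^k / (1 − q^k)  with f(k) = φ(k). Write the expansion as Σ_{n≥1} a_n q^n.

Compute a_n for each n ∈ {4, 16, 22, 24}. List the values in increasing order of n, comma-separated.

d|4:{4,2,1}  Σφ=2+1+1=4
n=16: 1·16 2·8 4·4 8·2 16·1  φ→[1+1+2+4+8]=16
n=22: 22·1 11·2 2·11 1·22  φ→[10+10+1+1]=22
n=24: 1·24 2·12 3·8 4·6 6·4 8·3 12·2 24·1  φ→[1+1+2+2+2+4+4+8]=24

4, 16, 22, 24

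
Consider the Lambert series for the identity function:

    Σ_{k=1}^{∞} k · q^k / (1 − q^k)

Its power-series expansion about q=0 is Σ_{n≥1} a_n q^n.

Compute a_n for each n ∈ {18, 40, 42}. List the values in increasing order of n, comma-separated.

39, 90, 96

d|18:{18,9,6,3,2,1}  Σf=18+9+6+3+2+1=39
q^40  k|40↦f(k): 40:40 20:20 10:10 8:8 5:5 4:4 2:2 1:1  a_40=90
n=42: 42·1 21·2 14·3 7·6 6·7 3·14 2·21 1·42  f→[42+21+14+7+6+3+2+1]=96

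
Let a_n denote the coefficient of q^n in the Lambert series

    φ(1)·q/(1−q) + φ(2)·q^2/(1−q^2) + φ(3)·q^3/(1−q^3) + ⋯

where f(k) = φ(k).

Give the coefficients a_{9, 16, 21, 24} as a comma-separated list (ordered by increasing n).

n=9: 1·9 3·3 9·1  φ→[1+2+6]=9
[q^16] φ(1)=1,φ(2)=1,φ(4)=2,φ(8)=4,φ(16)=8 ⇒ 16
[q^21] φ(21)=12,φ(7)=6,φ(3)=2,φ(1)=1 ⇒ 21
q^24  k|24↦φ(k): 24:8 12:4 8:4 6:2 4:2 3:2 2:1 1:1  a_24=24

9, 16, 21, 24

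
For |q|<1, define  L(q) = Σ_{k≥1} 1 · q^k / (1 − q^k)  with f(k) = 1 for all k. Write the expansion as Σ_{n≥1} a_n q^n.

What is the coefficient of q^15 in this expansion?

n=15: 1·15 3·5 5·3 15·1  f→[1+1+1+1]=4

a_15 = 4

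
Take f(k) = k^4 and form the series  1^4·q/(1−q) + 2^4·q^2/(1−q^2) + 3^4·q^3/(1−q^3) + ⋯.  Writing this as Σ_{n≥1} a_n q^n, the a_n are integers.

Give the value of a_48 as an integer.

n=48: 48·1 24·2 16·3 12·4 8·6 6·8 4·12 3·16 2·24 1·48  f→[5308416+331776+65536+20736+4096+1296+256+81+16+1]=5732210

a_48 = 5732210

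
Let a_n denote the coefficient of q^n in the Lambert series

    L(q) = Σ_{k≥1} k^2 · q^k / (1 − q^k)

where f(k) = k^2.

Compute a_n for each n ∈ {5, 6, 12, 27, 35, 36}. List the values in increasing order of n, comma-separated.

q^5  k|5↦f(k): 1:1 5:25  a_5=26
d|6:{6,3,2,1}  Σf=36+9+4+1=50
d|12:{12,6,4,3,2,1}  Σf=144+36+16+9+4+1=210
q^27  k|27↦f(k): 27:729 9:81 3:9 1:1  a_27=820
[q^35] f(35)=1225,f(7)=49,f(5)=25,f(1)=1 ⇒ 1300
n=36: 1·36 2·18 3·12 4·9 6·6 9·4 12·3 18·2 36·1  f→[1+4+9+16+36+81+144+324+1296]=1911

26, 50, 210, 820, 1300, 1911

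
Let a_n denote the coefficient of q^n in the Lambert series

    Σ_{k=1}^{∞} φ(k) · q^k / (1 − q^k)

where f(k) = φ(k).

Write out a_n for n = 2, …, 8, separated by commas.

[q^2] φ(2)=1,φ(1)=1 ⇒ 2
d|3:{3,1}  Σφ=2+1=3
q^4  k|4↦φ(k): 4:2 2:1 1:1  a_4=4
d|5:{5,1}  Σφ=4+1=5
n=6: 6·1 3·2 2·3 1·6  φ→[2+2+1+1]=6
d|7:{1,7}  Σφ=1+6=7
d|8:{1,2,4,8}  Σφ=1+1+2+4=8

2, 3, 4, 5, 6, 7, 8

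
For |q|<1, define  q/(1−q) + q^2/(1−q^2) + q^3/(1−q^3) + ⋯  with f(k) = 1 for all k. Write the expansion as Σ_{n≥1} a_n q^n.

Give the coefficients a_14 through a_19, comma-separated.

n=14: 1·14 2·7 7·2 14·1  f→[1+1+1+1]=4
d|15:{15,5,3,1}  Σf=1+1+1+1=4
n=16: 1·16 2·8 4·4 8·2 16·1  f→[1+1+1+1+1]=5
n=17: 1·17 17·1  f→[1+1]=2
d|18:{18,9,6,3,2,1}  Σf=1+1+1+1+1+1=6
n=19: 19·1 1·19  f→[1+1]=2

4, 4, 5, 2, 6, 2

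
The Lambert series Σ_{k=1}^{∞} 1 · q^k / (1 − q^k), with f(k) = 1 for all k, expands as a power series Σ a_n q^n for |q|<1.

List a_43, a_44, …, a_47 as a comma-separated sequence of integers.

2, 6, 6, 4, 2

q^43  k|43↦f(k): 43:1 1:1  a_43=2
n=44: 44·1 22·2 11·4 4·11 2·22 1·44  f→[1+1+1+1+1+1]=6
n=45: 1·45 3·15 5·9 9·5 15·3 45·1  f→[1+1+1+1+1+1]=6
n=46: 1·46 2·23 23·2 46·1  f→[1+1+1+1]=4
d|47:{1,47}  Σf=1+1=2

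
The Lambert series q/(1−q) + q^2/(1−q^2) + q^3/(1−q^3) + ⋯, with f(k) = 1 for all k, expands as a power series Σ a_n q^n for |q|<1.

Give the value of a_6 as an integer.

[q^6] f(1)=1,f(2)=1,f(3)=1,f(6)=1 ⇒ 4

a_6 = 4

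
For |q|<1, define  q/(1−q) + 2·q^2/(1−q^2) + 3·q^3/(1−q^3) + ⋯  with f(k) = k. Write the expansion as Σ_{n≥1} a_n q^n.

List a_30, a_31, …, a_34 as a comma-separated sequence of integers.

72, 32, 63, 48, 54

[q^30] f(1)=1,f(2)=2,f(3)=3,f(5)=5,f(6)=6,f(10)=10,f(15)=15,f(30)=30 ⇒ 72
n=31: 31·1 1·31  f→[31+1]=32
n=32: 32·1 16·2 8·4 4·8 2·16 1·32  f→[32+16+8+4+2+1]=63
[q^33] f(33)=33,f(11)=11,f(3)=3,f(1)=1 ⇒ 48
q^34  k|34↦f(k): 34:34 17:17 2:2 1:1  a_34=54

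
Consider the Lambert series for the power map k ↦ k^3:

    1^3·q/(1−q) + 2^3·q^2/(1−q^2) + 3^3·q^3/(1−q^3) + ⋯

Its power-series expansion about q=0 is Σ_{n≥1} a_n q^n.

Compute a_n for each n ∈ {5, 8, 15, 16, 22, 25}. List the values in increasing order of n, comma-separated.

q^5  k|5↦f(k): 1:1 5:125  a_5=126
n=8: 1·8 2·4 4·2 8·1  f→[1+8+64+512]=585
q^15  k|15↦f(k): 1:1 3:27 5:125 15:3375  a_15=3528
q^16  k|16↦f(k): 1:1 2:8 4:64 8:512 16:4096  a_16=4681
d|22:{22,11,2,1}  Σf=10648+1331+8+1=11988
q^25  k|25↦f(k): 1:1 5:125 25:15625  a_25=15751

126, 585, 3528, 4681, 11988, 15751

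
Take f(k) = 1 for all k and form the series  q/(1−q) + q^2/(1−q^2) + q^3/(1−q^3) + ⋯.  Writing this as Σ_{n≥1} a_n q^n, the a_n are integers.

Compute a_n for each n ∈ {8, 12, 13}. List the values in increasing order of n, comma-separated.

4, 6, 2

n=8: 8·1 4·2 2·4 1·8  f→[1+1+1+1]=4
q^12  k|12↦f(k): 1:1 2:1 3:1 4:1 6:1 12:1  a_12=6
n=13: 1·13 13·1  f→[1+1]=2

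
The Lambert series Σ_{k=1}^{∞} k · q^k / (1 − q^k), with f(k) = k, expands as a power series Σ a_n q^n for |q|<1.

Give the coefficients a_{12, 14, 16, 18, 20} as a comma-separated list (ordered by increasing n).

28, 24, 31, 39, 42

[q^12] f(12)=12,f(6)=6,f(4)=4,f(3)=3,f(2)=2,f(1)=1 ⇒ 28
[q^14] f(1)=1,f(2)=2,f(7)=7,f(14)=14 ⇒ 24
q^16  k|16↦f(k): 16:16 8:8 4:4 2:2 1:1  a_16=31
n=18: 1·18 2·9 3·6 6·3 9·2 18·1  f→[1+2+3+6+9+18]=39
[q^20] f(20)=20,f(10)=10,f(5)=5,f(4)=4,f(2)=2,f(1)=1 ⇒ 42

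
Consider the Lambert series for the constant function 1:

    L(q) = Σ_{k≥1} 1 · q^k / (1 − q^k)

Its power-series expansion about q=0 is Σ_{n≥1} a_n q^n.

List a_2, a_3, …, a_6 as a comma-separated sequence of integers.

n=2: 1·2 2·1  f→[1+1]=2
q^3  k|3↦f(k): 3:1 1:1  a_3=2
n=4: 4·1 2·2 1·4  f→[1+1+1]=3
q^5  k|5↦f(k): 1:1 5:1  a_5=2
[q^6] f(1)=1,f(2)=1,f(3)=1,f(6)=1 ⇒ 4

2, 2, 3, 2, 4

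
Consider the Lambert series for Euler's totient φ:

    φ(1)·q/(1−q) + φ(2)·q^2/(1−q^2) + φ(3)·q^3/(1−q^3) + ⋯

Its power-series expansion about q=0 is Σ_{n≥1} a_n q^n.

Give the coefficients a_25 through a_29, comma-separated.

[q^25] φ(25)=20,φ(5)=4,φ(1)=1 ⇒ 25
d|26:{1,2,13,26}  Σφ=1+1+12+12=26
d|27:{1,3,9,27}  Σφ=1+2+6+18=27
[q^28] φ(1)=1,φ(2)=1,φ(4)=2,φ(7)=6,φ(14)=6,φ(28)=12 ⇒ 28
n=29: 1·29 29·1  φ→[1+28]=29

25, 26, 27, 28, 29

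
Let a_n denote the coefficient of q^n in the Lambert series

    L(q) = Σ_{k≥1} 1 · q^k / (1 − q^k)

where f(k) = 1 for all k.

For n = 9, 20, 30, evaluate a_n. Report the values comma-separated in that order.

q^9  k|9↦f(k): 9:1 3:1 1:1  a_9=3
d|20:{20,10,5,4,2,1}  Σf=1+1+1+1+1+1=6
n=30: 30·1 15·2 10·3 6·5 5·6 3·10 2·15 1·30  f→[1+1+1+1+1+1+1+1]=8

3, 6, 8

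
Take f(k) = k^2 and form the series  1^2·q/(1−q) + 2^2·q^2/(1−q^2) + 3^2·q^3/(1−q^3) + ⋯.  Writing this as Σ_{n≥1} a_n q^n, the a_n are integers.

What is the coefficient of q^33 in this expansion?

a_33 = 1220

d|33:{1,3,11,33}  Σf=1+9+121+1089=1220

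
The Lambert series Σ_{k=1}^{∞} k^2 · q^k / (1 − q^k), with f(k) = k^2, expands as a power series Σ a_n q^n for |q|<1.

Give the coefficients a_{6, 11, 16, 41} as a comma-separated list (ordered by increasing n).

n=6: 1·6 2·3 3·2 6·1  f→[1+4+9+36]=50
q^11  k|11↦f(k): 11:121 1:1  a_11=122
d|16:{16,8,4,2,1}  Σf=256+64+16+4+1=341
d|41:{41,1}  Σf=1681+1=1682

50, 122, 341, 1682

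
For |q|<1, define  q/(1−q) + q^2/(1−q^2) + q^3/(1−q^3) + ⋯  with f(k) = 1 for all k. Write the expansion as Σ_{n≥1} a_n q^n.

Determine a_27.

d|27:{27,9,3,1}  Σf=1+1+1+1=4

a_27 = 4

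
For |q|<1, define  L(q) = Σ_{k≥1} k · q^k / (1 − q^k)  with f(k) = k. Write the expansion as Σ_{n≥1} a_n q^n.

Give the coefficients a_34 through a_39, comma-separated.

54, 48, 91, 38, 60, 56

n=34: 1·34 2·17 17·2 34·1  f→[1+2+17+34]=54
q^35  k|35↦f(k): 1:1 5:5 7:7 35:35  a_35=48
q^36  k|36↦f(k): 36:36 18:18 12:12 9:9 6:6 4:4 3:3 2:2 1:1  a_36=91
q^37  k|37↦f(k): 37:37 1:1  a_37=38
[q^38] f(1)=1,f(2)=2,f(19)=19,f(38)=38 ⇒ 60
q^39  k|39↦f(k): 1:1 3:3 13:13 39:39  a_39=56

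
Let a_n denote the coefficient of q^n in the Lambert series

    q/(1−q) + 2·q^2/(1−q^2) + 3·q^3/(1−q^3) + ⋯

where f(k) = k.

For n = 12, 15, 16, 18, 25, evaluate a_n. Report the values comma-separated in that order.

d|12:{1,2,3,4,6,12}  Σf=1+2+3+4+6+12=28
q^15  k|15↦f(k): 15:15 5:5 3:3 1:1  a_15=24
d|16:{16,8,4,2,1}  Σf=16+8+4+2+1=31
[q^18] f(1)=1,f(2)=2,f(3)=3,f(6)=6,f(9)=9,f(18)=18 ⇒ 39
d|25:{25,5,1}  Σf=25+5+1=31

28, 24, 31, 39, 31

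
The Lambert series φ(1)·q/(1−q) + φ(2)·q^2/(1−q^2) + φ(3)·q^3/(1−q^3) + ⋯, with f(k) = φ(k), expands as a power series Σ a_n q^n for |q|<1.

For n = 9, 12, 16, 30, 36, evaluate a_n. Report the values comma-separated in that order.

n=9: 9·1 3·3 1·9  φ→[6+2+1]=9
q^12  k|12↦φ(k): 12:4 6:2 4:2 3:2 2:1 1:1  a_12=12
[q^16] φ(1)=1,φ(2)=1,φ(4)=2,φ(8)=4,φ(16)=8 ⇒ 16
n=30: 30·1 15·2 10·3 6·5 5·6 3·10 2·15 1·30  φ→[8+8+4+2+4+2+1+1]=30
d|36:{1,2,3,4,6,9,12,18,36}  Σφ=1+1+2+2+2+6+4+6+12=36

9, 12, 16, 30, 36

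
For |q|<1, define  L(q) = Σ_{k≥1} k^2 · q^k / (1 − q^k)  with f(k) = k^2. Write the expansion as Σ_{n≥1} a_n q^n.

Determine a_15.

a_15 = 260

[q^15] f(15)=225,f(5)=25,f(3)=9,f(1)=1 ⇒ 260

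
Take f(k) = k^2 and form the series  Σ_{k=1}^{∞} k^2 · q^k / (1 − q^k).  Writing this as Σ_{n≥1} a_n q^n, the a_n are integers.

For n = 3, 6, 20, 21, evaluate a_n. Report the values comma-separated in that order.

10, 50, 546, 500

q^3  k|3↦f(k): 3:9 1:1  a_3=10
d|6:{1,2,3,6}  Σf=1+4+9+36=50
n=20: 20·1 10·2 5·4 4·5 2·10 1·20  f→[400+100+25+16+4+1]=546
d|21:{1,3,7,21}  Σf=1+9+49+441=500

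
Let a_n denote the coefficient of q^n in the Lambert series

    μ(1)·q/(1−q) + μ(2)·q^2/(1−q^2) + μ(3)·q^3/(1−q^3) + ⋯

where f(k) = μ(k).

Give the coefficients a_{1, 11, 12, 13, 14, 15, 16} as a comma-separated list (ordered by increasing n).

[q^1] μ(1)=1 ⇒ 1
q^11  k|11↦μ(k): 1:1 11:-1  a_11=0
d|12:{12,6,4,3,2,1}  Σμ=0+1+0+(-1)+(-1)+1=0
q^13  k|13↦μ(k): 1:1 13:-1  a_13=0
n=14: 14·1 7·2 2·7 1·14  μ→[1+(-1)+(-1)+1]=0
q^15  k|15↦μ(k): 1:1 3:-1 5:-1 15:1  a_15=0
n=16: 1·16 2·8 4·4 8·2 16·1  μ→[1+(-1)+0+0+0]=0

1, 0, 0, 0, 0, 0, 0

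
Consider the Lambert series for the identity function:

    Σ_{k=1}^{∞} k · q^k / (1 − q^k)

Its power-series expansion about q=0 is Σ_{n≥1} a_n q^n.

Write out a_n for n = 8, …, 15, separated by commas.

n=8: 1·8 2·4 4·2 8·1  f→[1+2+4+8]=15
n=9: 1·9 3·3 9·1  f→[1+3+9]=13
n=10: 1·10 2·5 5·2 10·1  f→[1+2+5+10]=18
q^11  k|11↦f(k): 11:11 1:1  a_11=12
[q^12] f(12)=12,f(6)=6,f(4)=4,f(3)=3,f(2)=2,f(1)=1 ⇒ 28
[q^13] f(13)=13,f(1)=1 ⇒ 14
n=14: 14·1 7·2 2·7 1·14  f→[14+7+2+1]=24
[q^15] f(1)=1,f(3)=3,f(5)=5,f(15)=15 ⇒ 24

15, 13, 18, 12, 28, 14, 24, 24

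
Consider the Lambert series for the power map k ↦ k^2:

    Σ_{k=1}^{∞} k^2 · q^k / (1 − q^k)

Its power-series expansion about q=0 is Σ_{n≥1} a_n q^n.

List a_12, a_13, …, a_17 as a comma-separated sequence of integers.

210, 170, 250, 260, 341, 290

d|12:{1,2,3,4,6,12}  Σf=1+4+9+16+36+144=210
[q^13] f(13)=169,f(1)=1 ⇒ 170
d|14:{1,2,7,14}  Σf=1+4+49+196=250
[q^15] f(1)=1,f(3)=9,f(5)=25,f(15)=225 ⇒ 260
d|16:{1,2,4,8,16}  Σf=1+4+16+64+256=341
n=17: 1·17 17·1  f→[1+289]=290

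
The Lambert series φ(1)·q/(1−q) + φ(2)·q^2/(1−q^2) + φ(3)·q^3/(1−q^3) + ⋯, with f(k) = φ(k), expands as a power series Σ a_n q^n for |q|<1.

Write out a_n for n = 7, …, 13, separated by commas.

n=7: 7·1 1·7  φ→[6+1]=7
d|8:{8,4,2,1}  Σφ=4+2+1+1=8
n=9: 1·9 3·3 9·1  φ→[1+2+6]=9
n=10: 1·10 2·5 5·2 10·1  φ→[1+1+4+4]=10
q^11  k|11↦φ(k): 1:1 11:10  a_11=11
[q^12] φ(1)=1,φ(2)=1,φ(3)=2,φ(4)=2,φ(6)=2,φ(12)=4 ⇒ 12
q^13  k|13↦φ(k): 1:1 13:12  a_13=13

7, 8, 9, 10, 11, 12, 13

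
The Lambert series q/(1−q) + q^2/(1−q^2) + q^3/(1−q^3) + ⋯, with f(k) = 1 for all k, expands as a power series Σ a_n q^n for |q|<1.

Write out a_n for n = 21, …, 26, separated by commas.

4, 4, 2, 8, 3, 4

[q^21] f(1)=1,f(3)=1,f(7)=1,f(21)=1 ⇒ 4
[q^22] f(1)=1,f(2)=1,f(11)=1,f(22)=1 ⇒ 4
n=23: 1·23 23·1  f→[1+1]=2
n=24: 1·24 2·12 3·8 4·6 6·4 8·3 12·2 24·1  f→[1+1+1+1+1+1+1+1]=8
[q^25] f(25)=1,f(5)=1,f(1)=1 ⇒ 3
d|26:{1,2,13,26}  Σf=1+1+1+1=4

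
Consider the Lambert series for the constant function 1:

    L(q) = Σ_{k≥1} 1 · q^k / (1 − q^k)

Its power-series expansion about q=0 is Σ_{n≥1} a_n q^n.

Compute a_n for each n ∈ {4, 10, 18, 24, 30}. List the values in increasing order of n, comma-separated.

d|4:{4,2,1}  Σf=1+1+1=3
q^10  k|10↦f(k): 10:1 5:1 2:1 1:1  a_10=4
d|18:{18,9,6,3,2,1}  Σf=1+1+1+1+1+1=6
d|24:{1,2,3,4,6,8,12,24}  Σf=1+1+1+1+1+1+1+1=8
[q^30] f(30)=1,f(15)=1,f(10)=1,f(6)=1,f(5)=1,f(3)=1,f(2)=1,f(1)=1 ⇒ 8

3, 4, 6, 8, 8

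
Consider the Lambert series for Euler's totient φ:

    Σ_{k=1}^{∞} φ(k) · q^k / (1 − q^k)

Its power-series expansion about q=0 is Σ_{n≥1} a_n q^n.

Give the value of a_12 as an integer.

[q^12] φ(1)=1,φ(2)=1,φ(3)=2,φ(4)=2,φ(6)=2,φ(12)=4 ⇒ 12

a_12 = 12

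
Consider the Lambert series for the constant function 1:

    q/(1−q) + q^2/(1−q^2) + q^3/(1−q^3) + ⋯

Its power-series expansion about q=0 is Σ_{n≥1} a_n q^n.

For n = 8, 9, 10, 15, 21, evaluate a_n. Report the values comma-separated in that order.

4, 3, 4, 4, 4

d|8:{1,2,4,8}  Σf=1+1+1+1=4
[q^9] f(9)=1,f(3)=1,f(1)=1 ⇒ 3
d|10:{1,2,5,10}  Σf=1+1+1+1=4
[q^15] f(1)=1,f(3)=1,f(5)=1,f(15)=1 ⇒ 4
[q^21] f(1)=1,f(3)=1,f(7)=1,f(21)=1 ⇒ 4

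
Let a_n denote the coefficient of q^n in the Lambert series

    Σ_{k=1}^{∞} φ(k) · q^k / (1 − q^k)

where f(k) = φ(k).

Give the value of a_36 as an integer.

d|36:{1,2,3,4,6,9,12,18,36}  Σφ=1+1+2+2+2+6+4+6+12=36

a_36 = 36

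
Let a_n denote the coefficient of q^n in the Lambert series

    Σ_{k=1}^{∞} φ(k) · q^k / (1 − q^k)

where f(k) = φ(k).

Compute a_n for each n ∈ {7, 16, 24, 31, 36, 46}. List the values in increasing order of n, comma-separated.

d|7:{1,7}  Σφ=1+6=7
q^16  k|16↦φ(k): 16:8 8:4 4:2 2:1 1:1  a_16=16
q^24  k|24↦φ(k): 1:1 2:1 3:2 4:2 6:2 8:4 12:4 24:8  a_24=24
q^31  k|31↦φ(k): 1:1 31:30  a_31=31
n=36: 1·36 2·18 3·12 4·9 6·6 9·4 12·3 18·2 36·1  φ→[1+1+2+2+2+6+4+6+12]=36
q^46  k|46↦φ(k): 46:22 23:22 2:1 1:1  a_46=46

7, 16, 24, 31, 36, 46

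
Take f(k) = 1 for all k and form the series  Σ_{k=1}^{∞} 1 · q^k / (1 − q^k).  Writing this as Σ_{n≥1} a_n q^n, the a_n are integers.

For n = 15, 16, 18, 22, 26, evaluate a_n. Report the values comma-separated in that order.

4, 5, 6, 4, 4

[q^15] f(15)=1,f(5)=1,f(3)=1,f(1)=1 ⇒ 4
[q^16] f(16)=1,f(8)=1,f(4)=1,f(2)=1,f(1)=1 ⇒ 5
q^18  k|18↦f(k): 18:1 9:1 6:1 3:1 2:1 1:1  a_18=6
[q^22] f(22)=1,f(11)=1,f(2)=1,f(1)=1 ⇒ 4
n=26: 1·26 2·13 13·2 26·1  f→[1+1+1+1]=4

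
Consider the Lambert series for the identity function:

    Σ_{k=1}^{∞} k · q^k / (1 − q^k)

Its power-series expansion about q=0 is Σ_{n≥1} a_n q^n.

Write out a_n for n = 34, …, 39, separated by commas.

[q^34] f(34)=34,f(17)=17,f(2)=2,f(1)=1 ⇒ 54
n=35: 1·35 5·7 7·5 35·1  f→[1+5+7+35]=48
n=36: 36·1 18·2 12·3 9·4 6·6 4·9 3·12 2·18 1·36  f→[36+18+12+9+6+4+3+2+1]=91
d|37:{37,1}  Σf=37+1=38
q^38  k|38↦f(k): 1:1 2:2 19:19 38:38  a_38=60
n=39: 39·1 13·3 3·13 1·39  f→[39+13+3+1]=56

54, 48, 91, 38, 60, 56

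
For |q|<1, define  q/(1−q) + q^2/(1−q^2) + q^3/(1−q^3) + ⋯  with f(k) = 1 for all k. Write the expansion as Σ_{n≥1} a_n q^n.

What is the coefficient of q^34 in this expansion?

a_34 = 4

d|34:{34,17,2,1}  Σf=1+1+1+1=4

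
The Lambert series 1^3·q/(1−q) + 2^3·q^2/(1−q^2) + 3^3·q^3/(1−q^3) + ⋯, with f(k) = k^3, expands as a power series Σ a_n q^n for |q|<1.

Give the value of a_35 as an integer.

a_35 = 43344

[q^35] f(35)=42875,f(7)=343,f(5)=125,f(1)=1 ⇒ 43344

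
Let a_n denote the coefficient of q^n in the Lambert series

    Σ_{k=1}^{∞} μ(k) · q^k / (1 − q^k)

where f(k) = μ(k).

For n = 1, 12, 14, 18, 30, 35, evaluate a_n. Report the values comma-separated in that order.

1, 0, 0, 0, 0, 0

q^1  k|1↦μ(k): 1:1  a_1=1
[q^12] μ(12)=0,μ(6)=1,μ(4)=0,μ(3)=-1,μ(2)=-1,μ(1)=1 ⇒ 0
n=14: 1·14 2·7 7·2 14·1  μ→[1+(-1)+(-1)+1]=0
q^18  k|18↦μ(k): 18:0 9:0 6:1 3:-1 2:-1 1:1  a_18=0
q^30  k|30↦μ(k): 1:1 2:-1 3:-1 5:-1 6:1 10:1 15:1 30:-1  a_30=0
n=35: 35·1 7·5 5·7 1·35  μ→[1+(-1)+(-1)+1]=0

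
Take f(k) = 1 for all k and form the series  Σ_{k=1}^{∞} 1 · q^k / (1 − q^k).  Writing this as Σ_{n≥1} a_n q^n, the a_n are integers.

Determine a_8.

a_8 = 4

[q^8] f(1)=1,f(2)=1,f(4)=1,f(8)=1 ⇒ 4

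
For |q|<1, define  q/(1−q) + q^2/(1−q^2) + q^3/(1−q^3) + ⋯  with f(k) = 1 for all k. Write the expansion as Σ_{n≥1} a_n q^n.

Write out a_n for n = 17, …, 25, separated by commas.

[q^17] f(17)=1,f(1)=1 ⇒ 2
d|18:{18,9,6,3,2,1}  Σf=1+1+1+1+1+1=6
q^19  k|19↦f(k): 1:1 19:1  a_19=2
n=20: 1·20 2·10 4·5 5·4 10·2 20·1  f→[1+1+1+1+1+1]=6
d|21:{1,3,7,21}  Σf=1+1+1+1=4
d|22:{1,2,11,22}  Σf=1+1+1+1=4
q^23  k|23↦f(k): 1:1 23:1  a_23=2
q^24  k|24↦f(k): 24:1 12:1 8:1 6:1 4:1 3:1 2:1 1:1  a_24=8
n=25: 25·1 5·5 1·25  f→[1+1+1]=3

2, 6, 2, 6, 4, 4, 2, 8, 3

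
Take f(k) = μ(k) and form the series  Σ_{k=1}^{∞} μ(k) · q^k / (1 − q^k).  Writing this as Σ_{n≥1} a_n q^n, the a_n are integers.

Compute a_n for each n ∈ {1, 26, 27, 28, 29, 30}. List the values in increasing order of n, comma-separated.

1, 0, 0, 0, 0, 0

q^1  k|1↦μ(k): 1:1  a_1=1
q^26  k|26↦μ(k): 1:1 2:-1 13:-1 26:1  a_26=0
q^27  k|27↦μ(k): 27:0 9:0 3:-1 1:1  a_27=0
n=28: 28·1 14·2 7·4 4·7 2·14 1·28  μ→[0+1+(-1)+0+(-1)+1]=0
q^29  k|29↦μ(k): 1:1 29:-1  a_29=0
d|30:{1,2,3,5,6,10,15,30}  Σμ=1+(-1)+(-1)+(-1)+1+1+1+(-1)=0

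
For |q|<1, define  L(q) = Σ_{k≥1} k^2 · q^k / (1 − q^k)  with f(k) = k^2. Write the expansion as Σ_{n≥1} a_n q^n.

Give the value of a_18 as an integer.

[q^18] f(1)=1,f(2)=4,f(3)=9,f(6)=36,f(9)=81,f(18)=324 ⇒ 455

a_18 = 455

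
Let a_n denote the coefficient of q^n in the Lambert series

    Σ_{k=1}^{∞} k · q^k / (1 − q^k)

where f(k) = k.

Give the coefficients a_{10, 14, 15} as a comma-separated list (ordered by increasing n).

[q^10] f(1)=1,f(2)=2,f(5)=5,f(10)=10 ⇒ 18
q^14  k|14↦f(k): 1:1 2:2 7:7 14:14  a_14=24
d|15:{15,5,3,1}  Σf=15+5+3+1=24

18, 24, 24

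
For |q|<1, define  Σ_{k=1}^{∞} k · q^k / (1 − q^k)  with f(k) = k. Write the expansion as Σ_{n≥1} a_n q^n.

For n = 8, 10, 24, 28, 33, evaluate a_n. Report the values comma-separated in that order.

15, 18, 60, 56, 48

d|8:{1,2,4,8}  Σf=1+2+4+8=15
[q^10] f(1)=1,f(2)=2,f(5)=5,f(10)=10 ⇒ 18
[q^24] f(24)=24,f(12)=12,f(8)=8,f(6)=6,f(4)=4,f(3)=3,f(2)=2,f(1)=1 ⇒ 60
n=28: 1·28 2·14 4·7 7·4 14·2 28·1  f→[1+2+4+7+14+28]=56
d|33:{1,3,11,33}  Σf=1+3+11+33=48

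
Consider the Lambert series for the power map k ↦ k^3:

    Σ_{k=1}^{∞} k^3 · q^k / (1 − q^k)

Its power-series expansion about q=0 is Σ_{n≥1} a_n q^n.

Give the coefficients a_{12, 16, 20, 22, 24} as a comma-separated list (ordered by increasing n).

[q^12] f(1)=1,f(2)=8,f(3)=27,f(4)=64,f(6)=216,f(12)=1728 ⇒ 2044
[q^16] f(16)=4096,f(8)=512,f(4)=64,f(2)=8,f(1)=1 ⇒ 4681
[q^20] f(1)=1,f(2)=8,f(4)=64,f(5)=125,f(10)=1000,f(20)=8000 ⇒ 9198
[q^22] f(22)=10648,f(11)=1331,f(2)=8,f(1)=1 ⇒ 11988
q^24  k|24↦f(k): 1:1 2:8 3:27 4:64 6:216 8:512 12:1728 24:13824  a_24=16380

2044, 4681, 9198, 11988, 16380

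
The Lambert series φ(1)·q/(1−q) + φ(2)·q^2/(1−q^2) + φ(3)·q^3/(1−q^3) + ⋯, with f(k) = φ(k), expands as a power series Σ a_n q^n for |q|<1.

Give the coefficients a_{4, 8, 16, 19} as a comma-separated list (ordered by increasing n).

n=4: 4·1 2·2 1·4  φ→[2+1+1]=4
q^8  k|8↦φ(k): 1:1 2:1 4:2 8:4  a_8=8
q^16  k|16↦φ(k): 16:8 8:4 4:2 2:1 1:1  a_16=16
[q^19] φ(1)=1,φ(19)=18 ⇒ 19

4, 8, 16, 19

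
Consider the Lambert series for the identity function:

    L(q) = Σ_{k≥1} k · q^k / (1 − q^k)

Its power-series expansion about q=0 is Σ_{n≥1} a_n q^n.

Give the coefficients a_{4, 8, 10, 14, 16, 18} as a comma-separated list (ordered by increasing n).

d|4:{4,2,1}  Σf=4+2+1=7
d|8:{1,2,4,8}  Σf=1+2+4+8=15
d|10:{1,2,5,10}  Σf=1+2+5+10=18
d|14:{14,7,2,1}  Σf=14+7+2+1=24
[q^16] f(1)=1,f(2)=2,f(4)=4,f(8)=8,f(16)=16 ⇒ 31
d|18:{18,9,6,3,2,1}  Σf=18+9+6+3+2+1=39

7, 15, 18, 24, 31, 39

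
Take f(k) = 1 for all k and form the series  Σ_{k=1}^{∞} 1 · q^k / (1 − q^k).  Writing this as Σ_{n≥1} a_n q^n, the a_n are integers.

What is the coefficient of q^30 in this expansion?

a_30 = 8

n=30: 1·30 2·15 3·10 5·6 6·5 10·3 15·2 30·1  f→[1+1+1+1+1+1+1+1]=8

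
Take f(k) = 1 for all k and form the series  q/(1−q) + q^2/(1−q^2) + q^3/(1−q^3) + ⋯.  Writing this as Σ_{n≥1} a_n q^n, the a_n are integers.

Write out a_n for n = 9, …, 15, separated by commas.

d|9:{9,3,1}  Σf=1+1+1=3
d|10:{1,2,5,10}  Σf=1+1+1+1=4
[q^11] f(1)=1,f(11)=1 ⇒ 2
n=12: 12·1 6·2 4·3 3·4 2·6 1·12  f→[1+1+1+1+1+1]=6
n=13: 13·1 1·13  f→[1+1]=2
[q^14] f(1)=1,f(2)=1,f(7)=1,f(14)=1 ⇒ 4
n=15: 15·1 5·3 3·5 1·15  f→[1+1+1+1]=4

3, 4, 2, 6, 2, 4, 4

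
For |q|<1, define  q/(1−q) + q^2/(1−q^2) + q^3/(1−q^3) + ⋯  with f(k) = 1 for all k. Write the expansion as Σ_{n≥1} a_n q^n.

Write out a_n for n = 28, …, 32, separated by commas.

q^28  k|28↦f(k): 1:1 2:1 4:1 7:1 14:1 28:1  a_28=6
q^29  k|29↦f(k): 1:1 29:1  a_29=2
[q^30] f(1)=1,f(2)=1,f(3)=1,f(5)=1,f(6)=1,f(10)=1,f(15)=1,f(30)=1 ⇒ 8
[q^31] f(31)=1,f(1)=1 ⇒ 2
n=32: 32·1 16·2 8·4 4·8 2·16 1·32  f→[1+1+1+1+1+1]=6

6, 2, 8, 2, 6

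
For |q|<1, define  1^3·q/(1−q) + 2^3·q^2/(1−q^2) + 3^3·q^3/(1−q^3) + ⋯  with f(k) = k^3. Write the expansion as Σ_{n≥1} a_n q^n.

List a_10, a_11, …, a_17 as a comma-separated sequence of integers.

1134, 1332, 2044, 2198, 3096, 3528, 4681, 4914

d|10:{10,5,2,1}  Σf=1000+125+8+1=1134
[q^11] f(11)=1331,f(1)=1 ⇒ 1332
[q^12] f(12)=1728,f(6)=216,f(4)=64,f(3)=27,f(2)=8,f(1)=1 ⇒ 2044
q^13  k|13↦f(k): 13:2197 1:1  a_13=2198
n=14: 14·1 7·2 2·7 1·14  f→[2744+343+8+1]=3096
n=15: 15·1 5·3 3·5 1·15  f→[3375+125+27+1]=3528
[q^16] f(16)=4096,f(8)=512,f(4)=64,f(2)=8,f(1)=1 ⇒ 4681
n=17: 17·1 1·17  f→[4913+1]=4914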